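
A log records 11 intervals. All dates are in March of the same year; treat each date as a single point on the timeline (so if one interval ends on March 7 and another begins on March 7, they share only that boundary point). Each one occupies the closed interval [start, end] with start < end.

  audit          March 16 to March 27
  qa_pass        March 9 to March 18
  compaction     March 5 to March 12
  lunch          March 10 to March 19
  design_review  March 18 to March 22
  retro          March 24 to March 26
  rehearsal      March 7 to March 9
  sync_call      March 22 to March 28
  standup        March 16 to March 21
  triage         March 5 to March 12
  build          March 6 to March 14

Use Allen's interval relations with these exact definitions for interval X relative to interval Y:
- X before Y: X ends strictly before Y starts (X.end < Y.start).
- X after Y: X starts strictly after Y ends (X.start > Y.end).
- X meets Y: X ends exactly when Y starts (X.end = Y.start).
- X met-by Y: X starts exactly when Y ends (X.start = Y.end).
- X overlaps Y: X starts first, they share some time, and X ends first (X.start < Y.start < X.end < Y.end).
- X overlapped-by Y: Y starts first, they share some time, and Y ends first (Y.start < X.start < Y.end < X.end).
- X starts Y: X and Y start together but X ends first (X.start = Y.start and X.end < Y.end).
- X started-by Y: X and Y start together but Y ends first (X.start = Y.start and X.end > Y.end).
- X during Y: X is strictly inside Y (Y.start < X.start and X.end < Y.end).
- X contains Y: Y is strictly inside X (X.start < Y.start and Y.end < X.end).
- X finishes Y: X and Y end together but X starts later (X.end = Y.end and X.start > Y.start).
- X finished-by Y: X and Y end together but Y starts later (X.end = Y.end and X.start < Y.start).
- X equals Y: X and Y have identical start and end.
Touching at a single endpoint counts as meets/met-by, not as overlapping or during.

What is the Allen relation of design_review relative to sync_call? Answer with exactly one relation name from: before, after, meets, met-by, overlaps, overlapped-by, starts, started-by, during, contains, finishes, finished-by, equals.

meets

design_review = [March 18, March 22]; sync_call = [March 22, March 28].
Compare endpoints: design_review.start < sync_call.start, design_review.start < sync_call.end, design_review.end = sync_call.start, design_review.end < sync_call.end.
That pattern is 'meets'.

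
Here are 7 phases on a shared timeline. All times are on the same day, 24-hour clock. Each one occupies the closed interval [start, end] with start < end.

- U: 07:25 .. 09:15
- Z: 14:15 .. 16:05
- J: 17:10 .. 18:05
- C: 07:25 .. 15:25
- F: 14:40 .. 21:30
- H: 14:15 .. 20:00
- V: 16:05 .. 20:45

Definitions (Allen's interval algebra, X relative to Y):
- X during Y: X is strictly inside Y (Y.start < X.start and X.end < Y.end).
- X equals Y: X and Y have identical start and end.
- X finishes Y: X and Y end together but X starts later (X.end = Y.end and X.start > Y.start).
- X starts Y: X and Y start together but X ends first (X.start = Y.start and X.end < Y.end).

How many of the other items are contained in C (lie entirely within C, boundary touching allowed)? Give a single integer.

Target C = [07:25, 15:25].
F [14:40, 21:30] → overlapped-by → no.
H [14:15, 20:00] → overlapped-by → no.
J [17:10, 18:05] → after → no.
U [07:25, 09:15] → starts → counts.
V [16:05, 20:45] → after → no.
Z [14:15, 16:05] → overlapped-by → no.
Total: 1.

1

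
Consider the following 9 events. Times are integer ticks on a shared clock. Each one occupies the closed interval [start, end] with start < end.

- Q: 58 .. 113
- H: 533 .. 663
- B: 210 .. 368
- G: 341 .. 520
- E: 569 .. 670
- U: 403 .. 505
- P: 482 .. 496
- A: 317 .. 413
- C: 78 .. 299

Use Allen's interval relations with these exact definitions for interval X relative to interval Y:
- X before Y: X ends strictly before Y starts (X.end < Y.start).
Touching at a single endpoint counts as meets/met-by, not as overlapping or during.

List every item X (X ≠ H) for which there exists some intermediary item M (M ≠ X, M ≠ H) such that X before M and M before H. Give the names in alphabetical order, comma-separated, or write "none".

Target H = [533, 663].
Intermediaries M with M before H: A, B, C, G, P, Q, U.
Via A — items with X before A: C, Q.
Via B — items with X before B: Q.
Via C — items with X before C: none.
Via G — items with X before G: C, Q.
Via P — items with X before P: A, B, C, Q.
Via Q — items with X before Q: none.
Via U — items with X before U: B, C, Q.
Union: A, B, C, Q.

A, B, C, Q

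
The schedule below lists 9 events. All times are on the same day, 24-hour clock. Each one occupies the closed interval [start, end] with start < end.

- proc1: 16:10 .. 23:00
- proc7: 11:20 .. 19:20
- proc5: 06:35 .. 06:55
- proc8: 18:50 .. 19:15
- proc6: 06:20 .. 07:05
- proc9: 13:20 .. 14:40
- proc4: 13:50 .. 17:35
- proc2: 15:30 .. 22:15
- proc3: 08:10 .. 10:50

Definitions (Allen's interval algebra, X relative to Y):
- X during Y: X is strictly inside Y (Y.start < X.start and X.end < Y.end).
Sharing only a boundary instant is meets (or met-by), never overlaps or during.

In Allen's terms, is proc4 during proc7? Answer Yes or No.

proc4 = [13:50, 17:35], proc7 = [11:20, 19:20].
Actual relation of proc4 to proc7: during.
Asked whether 'during' holds → Yes.

Yes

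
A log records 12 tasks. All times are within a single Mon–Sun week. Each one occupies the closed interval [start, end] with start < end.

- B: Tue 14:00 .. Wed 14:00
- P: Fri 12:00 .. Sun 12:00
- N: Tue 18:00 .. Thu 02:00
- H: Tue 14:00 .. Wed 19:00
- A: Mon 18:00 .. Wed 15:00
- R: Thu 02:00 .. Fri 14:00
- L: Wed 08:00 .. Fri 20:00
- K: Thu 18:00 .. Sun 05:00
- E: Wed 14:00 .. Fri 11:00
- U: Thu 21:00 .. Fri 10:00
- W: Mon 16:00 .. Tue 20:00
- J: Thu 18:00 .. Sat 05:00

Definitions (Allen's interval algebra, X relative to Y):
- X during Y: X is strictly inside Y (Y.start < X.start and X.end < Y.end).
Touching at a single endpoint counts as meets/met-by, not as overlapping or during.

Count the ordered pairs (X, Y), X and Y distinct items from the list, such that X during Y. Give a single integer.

8

Checking all 132 ordered pairs for relation 'during'; matching pairs in alphabetical order:
(B, A): B during A ✓
(E, L): E during L ✓
(R, L): R during L ✓
(U, E): U during E ✓
(U, J): U during J ✓
(U, K): U during K ✓
(U, L): U during L ✓
(U, R): U during R ✓
Count: 8.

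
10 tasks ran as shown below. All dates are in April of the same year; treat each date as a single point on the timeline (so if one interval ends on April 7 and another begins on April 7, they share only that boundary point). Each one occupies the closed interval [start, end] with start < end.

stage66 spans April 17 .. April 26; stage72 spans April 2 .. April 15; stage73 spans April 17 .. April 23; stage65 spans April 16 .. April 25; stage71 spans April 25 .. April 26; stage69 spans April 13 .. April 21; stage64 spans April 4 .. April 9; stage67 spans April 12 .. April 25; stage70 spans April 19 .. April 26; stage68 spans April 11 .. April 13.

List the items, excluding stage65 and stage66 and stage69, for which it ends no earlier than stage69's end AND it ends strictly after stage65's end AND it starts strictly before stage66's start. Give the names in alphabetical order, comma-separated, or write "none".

Conditions: its end is no earlier than stage69's end (X.end >= April 21) AND its end is strictly after stage65's end (X.end > April 25) AND its start is strictly before stage66's start (X.start < April 17).
stage64: end April 9 >= April 21? ✗; end April 9 > April 25? ✗; start April 4 < April 17? ✓ → no.
stage67: end April 25 >= April 21? ✓; end April 25 > April 25? ✗; start April 12 < April 17? ✓ → no.
stage68: end April 13 >= April 21? ✗; end April 13 > April 25? ✗; start April 11 < April 17? ✓ → no.
stage70: end April 26 >= April 21? ✓; end April 26 > April 25? ✓; start April 19 < April 17? ✗ → no.
stage71: end April 26 >= April 21? ✓; end April 26 > April 25? ✓; start April 25 < April 17? ✗ → no.
stage72: end April 15 >= April 21? ✗; end April 15 > April 25? ✗; start April 2 < April 17? ✓ → no.
stage73: end April 23 >= April 21? ✓; end April 23 > April 25? ✗; start April 17 < April 17? ✗ → no.
Result: none.

none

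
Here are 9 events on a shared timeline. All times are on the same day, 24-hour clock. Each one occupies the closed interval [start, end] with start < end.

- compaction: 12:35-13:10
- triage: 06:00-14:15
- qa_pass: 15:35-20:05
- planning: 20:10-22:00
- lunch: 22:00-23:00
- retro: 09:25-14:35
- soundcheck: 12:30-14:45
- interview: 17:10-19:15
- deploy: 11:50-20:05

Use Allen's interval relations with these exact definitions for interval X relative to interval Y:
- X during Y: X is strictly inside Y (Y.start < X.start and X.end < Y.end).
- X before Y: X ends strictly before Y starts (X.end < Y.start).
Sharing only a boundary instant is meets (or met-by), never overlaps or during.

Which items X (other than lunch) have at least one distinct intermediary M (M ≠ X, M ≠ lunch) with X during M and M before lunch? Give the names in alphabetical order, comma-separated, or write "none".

compaction, interview, soundcheck

Target lunch = [22:00, 23:00].
Intermediaries M with M before lunch: compaction, deploy, interview, qa_pass, retro, soundcheck, triage.
Via compaction — items with X during compaction: none.
Via deploy — items with X during deploy: compaction, interview, soundcheck.
Via interview — items with X during interview: none.
Via qa_pass — items with X during qa_pass: interview.
Via retro — items with X during retro: compaction.
Via soundcheck — items with X during soundcheck: compaction.
Via triage — items with X during triage: compaction.
Union: compaction, interview, soundcheck.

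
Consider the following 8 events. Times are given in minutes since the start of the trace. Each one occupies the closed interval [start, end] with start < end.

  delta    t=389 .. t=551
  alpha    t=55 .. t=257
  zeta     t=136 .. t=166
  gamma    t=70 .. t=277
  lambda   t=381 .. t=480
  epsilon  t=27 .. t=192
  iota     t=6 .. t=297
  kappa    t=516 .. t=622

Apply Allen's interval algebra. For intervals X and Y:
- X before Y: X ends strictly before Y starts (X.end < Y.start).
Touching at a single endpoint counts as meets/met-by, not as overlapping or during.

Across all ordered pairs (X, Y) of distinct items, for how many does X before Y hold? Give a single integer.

Checking all 56 ordered pairs for relation 'before'; matching pairs in alphabetical order:
(alpha, delta): alpha before delta ✓
(alpha, kappa): alpha before kappa ✓
(alpha, lambda): alpha before lambda ✓
(epsilon, delta): epsilon before delta ✓
(epsilon, kappa): epsilon before kappa ✓
(epsilon, lambda): epsilon before lambda ✓
(gamma, delta): gamma before delta ✓
(gamma, kappa): gamma before kappa ✓
(gamma, lambda): gamma before lambda ✓
(iota, delta): iota before delta ✓
(iota, kappa): iota before kappa ✓
(iota, lambda): iota before lambda ✓
(lambda, kappa): lambda before kappa ✓
(zeta, delta): zeta before delta ✓
(zeta, kappa): zeta before kappa ✓
(zeta, lambda): zeta before lambda ✓
Count: 16.

16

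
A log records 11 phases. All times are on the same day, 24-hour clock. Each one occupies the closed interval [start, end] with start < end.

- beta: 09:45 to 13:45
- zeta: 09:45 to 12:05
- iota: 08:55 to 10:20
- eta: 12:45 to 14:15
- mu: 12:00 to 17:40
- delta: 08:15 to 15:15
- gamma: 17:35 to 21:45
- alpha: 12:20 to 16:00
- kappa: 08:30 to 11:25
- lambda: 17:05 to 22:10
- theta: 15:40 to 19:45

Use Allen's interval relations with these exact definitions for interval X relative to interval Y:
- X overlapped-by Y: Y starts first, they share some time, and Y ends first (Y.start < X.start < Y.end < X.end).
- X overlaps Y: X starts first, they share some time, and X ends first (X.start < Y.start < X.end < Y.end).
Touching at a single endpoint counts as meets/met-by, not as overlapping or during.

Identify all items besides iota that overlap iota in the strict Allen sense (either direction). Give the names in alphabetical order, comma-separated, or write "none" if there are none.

Target iota = [08:55, 10:20].
alpha [12:20, 16:00] → after → no.
beta [09:45, 13:45] → overlapped-by → yes.
delta [08:15, 15:15] → contains → no.
eta [12:45, 14:15] → after → no.
gamma [17:35, 21:45] → after → no.
kappa [08:30, 11:25] → contains → no.
lambda [17:05, 22:10] → after → no.
mu [12:00, 17:40] → after → no.
theta [15:40, 19:45] → after → no.
zeta [09:45, 12:05] → overlapped-by → yes.
Result: beta, zeta.

beta, zeta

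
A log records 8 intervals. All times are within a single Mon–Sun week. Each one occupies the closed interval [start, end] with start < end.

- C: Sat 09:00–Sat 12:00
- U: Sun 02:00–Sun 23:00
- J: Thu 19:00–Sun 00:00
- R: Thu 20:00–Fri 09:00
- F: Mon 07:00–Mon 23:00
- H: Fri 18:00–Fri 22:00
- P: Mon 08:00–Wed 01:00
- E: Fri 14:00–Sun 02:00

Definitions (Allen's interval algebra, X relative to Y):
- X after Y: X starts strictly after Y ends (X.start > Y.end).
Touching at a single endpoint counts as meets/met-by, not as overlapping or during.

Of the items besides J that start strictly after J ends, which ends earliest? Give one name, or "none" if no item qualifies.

Target J = [Thu 19:00, Sun 00:00].
C [Sat 09:00, Sat 12:00] → during → excluded.
E [Fri 14:00, Sun 02:00] → overlapped-by → excluded.
F [Mon 07:00, Mon 23:00] → before → excluded.
H [Fri 18:00, Fri 22:00] → during → excluded.
P [Mon 08:00, Wed 01:00] → before → excluded.
R [Thu 20:00, Fri 09:00] → during → excluded.
U [Sun 02:00, Sun 23:00] → after → candidate.
Among candidates, earliest end is Sun 23:00 → U.

U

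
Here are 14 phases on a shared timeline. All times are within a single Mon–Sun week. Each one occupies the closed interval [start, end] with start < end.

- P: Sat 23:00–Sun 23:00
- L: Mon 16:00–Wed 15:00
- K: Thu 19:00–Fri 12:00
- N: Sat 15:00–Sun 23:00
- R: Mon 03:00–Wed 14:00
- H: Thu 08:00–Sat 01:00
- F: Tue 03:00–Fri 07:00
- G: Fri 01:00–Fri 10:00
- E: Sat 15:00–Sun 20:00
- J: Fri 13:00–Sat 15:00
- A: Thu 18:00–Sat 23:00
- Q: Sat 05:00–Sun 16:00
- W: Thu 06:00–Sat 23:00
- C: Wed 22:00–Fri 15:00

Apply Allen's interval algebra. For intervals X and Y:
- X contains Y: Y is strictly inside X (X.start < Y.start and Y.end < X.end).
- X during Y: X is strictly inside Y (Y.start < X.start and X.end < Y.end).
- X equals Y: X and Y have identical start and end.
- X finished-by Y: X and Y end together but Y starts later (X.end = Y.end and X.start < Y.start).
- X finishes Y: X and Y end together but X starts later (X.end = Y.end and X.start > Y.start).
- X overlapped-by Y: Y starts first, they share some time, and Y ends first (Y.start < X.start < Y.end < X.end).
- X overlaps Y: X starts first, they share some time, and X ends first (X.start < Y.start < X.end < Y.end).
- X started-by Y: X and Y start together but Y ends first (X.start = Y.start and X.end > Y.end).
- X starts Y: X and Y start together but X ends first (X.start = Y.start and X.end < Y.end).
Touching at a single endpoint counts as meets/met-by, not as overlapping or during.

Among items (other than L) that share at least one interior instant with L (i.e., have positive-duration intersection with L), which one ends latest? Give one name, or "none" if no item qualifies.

Target L = [Mon 16:00, Wed 15:00].
A [Thu 18:00, Sat 23:00] → after → excluded.
C [Wed 22:00, Fri 15:00] → after → excluded.
E [Sat 15:00, Sun 20:00] → after → excluded.
F [Tue 03:00, Fri 07:00] → overlapped-by → candidate.
G [Fri 01:00, Fri 10:00] → after → excluded.
H [Thu 08:00, Sat 01:00] → after → excluded.
J [Fri 13:00, Sat 15:00] → after → excluded.
K [Thu 19:00, Fri 12:00] → after → excluded.
N [Sat 15:00, Sun 23:00] → after → excluded.
P [Sat 23:00, Sun 23:00] → after → excluded.
Q [Sat 05:00, Sun 16:00] → after → excluded.
R [Mon 03:00, Wed 14:00] → overlaps → candidate.
W [Thu 06:00, Sat 23:00] → after → excluded.
Among candidates, latest end is Fri 07:00 → F.

F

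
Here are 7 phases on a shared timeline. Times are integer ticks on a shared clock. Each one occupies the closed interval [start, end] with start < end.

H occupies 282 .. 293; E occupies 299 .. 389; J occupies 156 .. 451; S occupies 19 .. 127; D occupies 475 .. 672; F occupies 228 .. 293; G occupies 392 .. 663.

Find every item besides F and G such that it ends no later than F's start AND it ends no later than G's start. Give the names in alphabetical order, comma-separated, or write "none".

S

Conditions: its end is no later than F's start (X.end <= 228) AND its end is no later than G's start (X.end <= 392).
D: end 672 <= 228? ✗; end 672 <= 392? ✗ → no.
E: end 389 <= 228? ✗; end 389 <= 392? ✓ → no.
H: end 293 <= 228? ✗; end 293 <= 392? ✓ → no.
J: end 451 <= 228? ✗; end 451 <= 392? ✗ → no.
S: end 127 <= 228? ✓; end 127 <= 392? ✓ → yes.
Result: S.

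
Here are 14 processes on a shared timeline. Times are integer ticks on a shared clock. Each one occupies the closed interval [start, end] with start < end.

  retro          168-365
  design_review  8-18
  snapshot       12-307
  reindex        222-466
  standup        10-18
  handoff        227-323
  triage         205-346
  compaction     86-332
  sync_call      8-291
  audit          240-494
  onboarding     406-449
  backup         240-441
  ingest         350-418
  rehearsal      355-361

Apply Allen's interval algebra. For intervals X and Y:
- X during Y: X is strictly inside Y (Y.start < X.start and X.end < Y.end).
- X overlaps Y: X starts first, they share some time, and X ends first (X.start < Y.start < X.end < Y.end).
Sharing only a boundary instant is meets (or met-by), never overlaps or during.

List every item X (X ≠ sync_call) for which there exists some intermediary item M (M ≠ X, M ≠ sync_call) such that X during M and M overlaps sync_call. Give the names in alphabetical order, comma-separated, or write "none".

none

Target sync_call = [8, 291].
Intermediaries M with M overlaps sync_call: none.
Union: none.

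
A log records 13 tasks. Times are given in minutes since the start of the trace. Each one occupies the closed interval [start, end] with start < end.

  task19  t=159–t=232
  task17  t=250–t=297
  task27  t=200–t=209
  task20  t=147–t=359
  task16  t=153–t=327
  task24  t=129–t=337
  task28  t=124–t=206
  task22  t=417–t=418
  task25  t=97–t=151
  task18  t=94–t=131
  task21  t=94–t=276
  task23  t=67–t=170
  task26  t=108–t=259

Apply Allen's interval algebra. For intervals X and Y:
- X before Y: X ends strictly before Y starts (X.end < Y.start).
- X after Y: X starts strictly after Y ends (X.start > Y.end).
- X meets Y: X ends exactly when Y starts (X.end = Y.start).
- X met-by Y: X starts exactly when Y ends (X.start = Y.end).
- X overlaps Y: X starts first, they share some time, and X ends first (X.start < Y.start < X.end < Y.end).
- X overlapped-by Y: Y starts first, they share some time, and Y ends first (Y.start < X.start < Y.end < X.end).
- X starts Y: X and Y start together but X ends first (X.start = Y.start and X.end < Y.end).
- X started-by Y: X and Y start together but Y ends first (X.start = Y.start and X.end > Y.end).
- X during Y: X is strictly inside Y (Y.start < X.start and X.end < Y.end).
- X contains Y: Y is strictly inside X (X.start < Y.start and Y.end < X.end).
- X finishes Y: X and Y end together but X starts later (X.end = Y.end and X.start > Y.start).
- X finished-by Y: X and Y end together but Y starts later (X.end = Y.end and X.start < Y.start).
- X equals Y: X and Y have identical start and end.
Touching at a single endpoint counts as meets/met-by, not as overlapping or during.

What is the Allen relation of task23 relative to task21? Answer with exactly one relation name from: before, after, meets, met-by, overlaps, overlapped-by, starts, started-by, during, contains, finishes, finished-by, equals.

task23 = [t=67, t=170]; task21 = [t=94, t=276].
Compare endpoints: task23.start < task21.start, task23.start < task21.end, task23.end > task21.start, task23.end < task21.end.
That pattern is 'overlaps'.

overlaps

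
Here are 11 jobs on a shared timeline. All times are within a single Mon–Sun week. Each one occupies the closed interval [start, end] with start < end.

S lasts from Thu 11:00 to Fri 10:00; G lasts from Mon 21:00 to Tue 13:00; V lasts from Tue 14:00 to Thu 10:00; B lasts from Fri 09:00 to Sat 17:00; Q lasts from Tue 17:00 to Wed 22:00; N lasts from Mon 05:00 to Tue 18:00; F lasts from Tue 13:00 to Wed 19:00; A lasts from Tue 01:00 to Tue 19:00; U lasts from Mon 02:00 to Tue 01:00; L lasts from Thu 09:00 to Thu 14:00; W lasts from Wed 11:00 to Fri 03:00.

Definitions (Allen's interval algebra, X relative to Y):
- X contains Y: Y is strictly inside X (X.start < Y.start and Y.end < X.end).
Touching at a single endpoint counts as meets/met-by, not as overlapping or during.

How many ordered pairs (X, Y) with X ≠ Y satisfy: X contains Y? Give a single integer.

Checking all 110 ordered pairs for relation 'contains'; matching pairs in alphabetical order:
(N, G): N contains G ✓
(V, Q): V contains Q ✓
(W, L): W contains L ✓
Count: 3.

3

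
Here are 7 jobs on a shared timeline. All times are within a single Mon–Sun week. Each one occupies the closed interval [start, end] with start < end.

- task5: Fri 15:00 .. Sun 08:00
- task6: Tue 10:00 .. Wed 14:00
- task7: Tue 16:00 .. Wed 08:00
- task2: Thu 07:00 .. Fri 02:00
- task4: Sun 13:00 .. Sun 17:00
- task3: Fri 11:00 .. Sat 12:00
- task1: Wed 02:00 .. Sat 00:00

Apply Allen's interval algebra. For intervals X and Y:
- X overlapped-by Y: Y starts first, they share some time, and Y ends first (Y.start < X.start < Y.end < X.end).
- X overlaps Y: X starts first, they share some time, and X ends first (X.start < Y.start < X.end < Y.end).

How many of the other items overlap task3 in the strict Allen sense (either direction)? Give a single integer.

2

Target task3 = [Fri 11:00, Sat 12:00].
task1 [Wed 02:00, Sat 00:00] → overlaps → counts.
task2 [Thu 07:00, Fri 02:00] → before → no.
task4 [Sun 13:00, Sun 17:00] → after → no.
task5 [Fri 15:00, Sun 08:00] → overlapped-by → counts.
task6 [Tue 10:00, Wed 14:00] → before → no.
task7 [Tue 16:00, Wed 08:00] → before → no.
Total: 2.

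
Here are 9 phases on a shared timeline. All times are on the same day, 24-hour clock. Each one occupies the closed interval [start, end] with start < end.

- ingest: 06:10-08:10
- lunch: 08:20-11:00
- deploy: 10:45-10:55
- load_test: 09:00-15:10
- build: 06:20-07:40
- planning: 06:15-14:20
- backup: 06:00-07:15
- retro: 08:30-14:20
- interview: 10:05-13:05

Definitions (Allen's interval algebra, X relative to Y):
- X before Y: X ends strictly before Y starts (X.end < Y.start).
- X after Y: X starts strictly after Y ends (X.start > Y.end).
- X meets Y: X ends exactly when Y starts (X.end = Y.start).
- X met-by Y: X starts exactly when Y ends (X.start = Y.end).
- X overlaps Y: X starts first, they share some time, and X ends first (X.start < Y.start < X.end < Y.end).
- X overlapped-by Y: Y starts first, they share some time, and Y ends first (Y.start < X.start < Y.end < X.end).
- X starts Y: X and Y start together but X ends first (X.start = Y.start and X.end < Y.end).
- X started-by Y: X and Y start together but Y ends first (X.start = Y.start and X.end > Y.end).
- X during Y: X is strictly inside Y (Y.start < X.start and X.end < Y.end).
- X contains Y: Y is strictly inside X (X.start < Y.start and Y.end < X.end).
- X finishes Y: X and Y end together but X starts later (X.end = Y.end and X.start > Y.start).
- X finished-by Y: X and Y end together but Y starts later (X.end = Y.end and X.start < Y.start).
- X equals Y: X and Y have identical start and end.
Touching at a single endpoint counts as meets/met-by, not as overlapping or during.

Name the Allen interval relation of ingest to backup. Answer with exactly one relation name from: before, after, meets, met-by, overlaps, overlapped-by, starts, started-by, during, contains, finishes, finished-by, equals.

ingest = [06:10, 08:10]; backup = [06:00, 07:15].
Compare endpoints: ingest.start > backup.start, ingest.start < backup.end, ingest.end > backup.start, ingest.end > backup.end.
That pattern is 'overlapped-by'.

overlapped-by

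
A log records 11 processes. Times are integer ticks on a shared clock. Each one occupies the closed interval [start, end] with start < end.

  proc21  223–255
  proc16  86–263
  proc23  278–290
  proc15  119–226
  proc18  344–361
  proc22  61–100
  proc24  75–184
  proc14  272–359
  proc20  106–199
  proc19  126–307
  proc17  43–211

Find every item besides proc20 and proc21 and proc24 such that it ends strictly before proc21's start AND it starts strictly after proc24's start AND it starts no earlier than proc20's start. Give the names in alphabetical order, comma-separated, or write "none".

Conditions: its end is strictly before proc21's start (X.end < 223) AND its start is strictly after proc24's start (X.start > 75) AND its start is no earlier than proc20's start (X.start >= 106).
proc14: end 359 < 223? ✗; start 272 > 75? ✓; start 272 >= 106? ✓ → no.
proc15: end 226 < 223? ✗; start 119 > 75? ✓; start 119 >= 106? ✓ → no.
proc16: end 263 < 223? ✗; start 86 > 75? ✓; start 86 >= 106? ✗ → no.
proc17: end 211 < 223? ✓; start 43 > 75? ✗; start 43 >= 106? ✗ → no.
proc18: end 361 < 223? ✗; start 344 > 75? ✓; start 344 >= 106? ✓ → no.
proc19: end 307 < 223? ✗; start 126 > 75? ✓; start 126 >= 106? ✓ → no.
proc22: end 100 < 223? ✓; start 61 > 75? ✗; start 61 >= 106? ✗ → no.
proc23: end 290 < 223? ✗; start 278 > 75? ✓; start 278 >= 106? ✓ → no.
Result: none.

none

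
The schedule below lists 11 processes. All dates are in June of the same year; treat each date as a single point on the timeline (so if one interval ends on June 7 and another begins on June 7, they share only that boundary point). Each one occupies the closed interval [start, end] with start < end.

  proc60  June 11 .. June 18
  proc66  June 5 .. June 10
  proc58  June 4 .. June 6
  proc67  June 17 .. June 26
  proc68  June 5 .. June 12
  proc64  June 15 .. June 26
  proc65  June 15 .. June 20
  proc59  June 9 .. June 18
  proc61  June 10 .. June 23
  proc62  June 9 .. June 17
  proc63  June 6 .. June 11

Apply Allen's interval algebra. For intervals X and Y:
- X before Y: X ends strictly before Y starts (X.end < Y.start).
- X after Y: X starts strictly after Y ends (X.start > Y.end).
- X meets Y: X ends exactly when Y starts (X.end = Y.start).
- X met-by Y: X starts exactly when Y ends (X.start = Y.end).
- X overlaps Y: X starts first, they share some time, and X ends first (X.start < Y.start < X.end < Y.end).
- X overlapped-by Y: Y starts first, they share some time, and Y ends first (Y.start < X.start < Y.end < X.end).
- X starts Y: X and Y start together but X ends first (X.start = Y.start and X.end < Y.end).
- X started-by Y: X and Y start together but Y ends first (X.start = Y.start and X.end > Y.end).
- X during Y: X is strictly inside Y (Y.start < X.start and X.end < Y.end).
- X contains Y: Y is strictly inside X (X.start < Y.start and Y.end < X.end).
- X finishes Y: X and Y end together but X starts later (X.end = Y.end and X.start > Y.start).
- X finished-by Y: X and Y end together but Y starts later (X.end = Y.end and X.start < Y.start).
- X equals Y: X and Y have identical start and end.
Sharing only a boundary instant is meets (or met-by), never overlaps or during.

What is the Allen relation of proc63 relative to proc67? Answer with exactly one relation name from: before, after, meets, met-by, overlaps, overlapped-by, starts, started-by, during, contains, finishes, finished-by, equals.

proc63 = [June 6, June 11]; proc67 = [June 17, June 26].
Compare endpoints: proc63.start < proc67.start, proc63.start < proc67.end, proc63.end < proc67.start, proc63.end < proc67.end.
That pattern is 'before'.

before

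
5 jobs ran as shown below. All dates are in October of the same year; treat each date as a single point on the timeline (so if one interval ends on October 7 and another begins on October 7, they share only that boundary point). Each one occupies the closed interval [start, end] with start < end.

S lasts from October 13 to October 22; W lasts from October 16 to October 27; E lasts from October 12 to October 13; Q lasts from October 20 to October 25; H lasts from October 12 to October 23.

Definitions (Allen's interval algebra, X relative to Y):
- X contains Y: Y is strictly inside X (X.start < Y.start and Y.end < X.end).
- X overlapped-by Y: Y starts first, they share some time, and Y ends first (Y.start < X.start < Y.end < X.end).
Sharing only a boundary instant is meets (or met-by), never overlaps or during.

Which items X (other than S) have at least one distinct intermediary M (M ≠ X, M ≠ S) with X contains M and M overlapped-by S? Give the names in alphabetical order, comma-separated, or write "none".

W

Target S = [October 13, October 22].
Intermediaries M with M overlapped-by S: Q, W.
Via Q — items with X contains Q: W.
Via W — items with X contains W: none.
Union: W.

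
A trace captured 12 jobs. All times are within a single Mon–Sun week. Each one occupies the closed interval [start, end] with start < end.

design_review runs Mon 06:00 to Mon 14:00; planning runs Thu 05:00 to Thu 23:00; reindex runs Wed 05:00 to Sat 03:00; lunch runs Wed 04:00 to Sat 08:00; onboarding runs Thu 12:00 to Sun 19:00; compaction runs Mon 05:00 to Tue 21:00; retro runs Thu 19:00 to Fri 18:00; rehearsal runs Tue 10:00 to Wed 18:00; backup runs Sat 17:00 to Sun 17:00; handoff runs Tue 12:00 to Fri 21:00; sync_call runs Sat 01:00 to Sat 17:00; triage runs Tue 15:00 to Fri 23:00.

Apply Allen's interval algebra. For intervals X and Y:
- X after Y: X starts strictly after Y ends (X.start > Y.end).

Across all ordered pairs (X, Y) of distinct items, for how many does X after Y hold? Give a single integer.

Checking all 132 ordered pairs for relation 'after'; matching pairs in alphabetical order:
(backup, compaction): backup after compaction ✓
(backup, design_review): backup after design_review ✓
(backup, handoff): backup after handoff ✓
(backup, lunch): backup after lunch ✓
(backup, planning): backup after planning ✓
(backup, rehearsal): backup after rehearsal ✓
(backup, reindex): backup after reindex ✓
(backup, retro): backup after retro ✓
(backup, triage): backup after triage ✓
(handoff, design_review): handoff after design_review ✓
(lunch, compaction): lunch after compaction ✓
(lunch, design_review): lunch after design_review ✓
(onboarding, compaction): onboarding after compaction ✓
(onboarding, design_review): onboarding after design_review ✓
(onboarding, rehearsal): onboarding after rehearsal ✓
(planning, compaction): planning after compaction ✓
(planning, design_review): planning after design_review ✓
(planning, rehearsal): planning after rehearsal ✓
(rehearsal, design_review): rehearsal after design_review ✓
(reindex, compaction): reindex after compaction ✓
(reindex, design_review): reindex after design_review ✓
(retro, compaction): retro after compaction ✓
(retro, design_review): retro after design_review ✓
(retro, rehearsal): retro after rehearsal ✓
... plus 8 further pairs not listed.
Count: 32.

32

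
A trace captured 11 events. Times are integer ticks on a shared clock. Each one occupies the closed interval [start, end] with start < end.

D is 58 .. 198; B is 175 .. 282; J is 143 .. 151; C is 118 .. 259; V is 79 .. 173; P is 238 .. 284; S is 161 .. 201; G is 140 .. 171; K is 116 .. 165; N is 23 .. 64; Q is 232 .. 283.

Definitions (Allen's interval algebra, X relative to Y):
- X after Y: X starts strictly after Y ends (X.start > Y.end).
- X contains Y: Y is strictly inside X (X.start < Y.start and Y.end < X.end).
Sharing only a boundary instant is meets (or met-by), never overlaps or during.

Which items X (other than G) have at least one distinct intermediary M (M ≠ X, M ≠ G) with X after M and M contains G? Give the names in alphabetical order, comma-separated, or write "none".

B, P, Q

Target G = [140, 171].
Intermediaries M with M contains G: C, D, V.
Via C — items with X after C: none.
Via D — items with X after D: P, Q.
Via V — items with X after V: B, P, Q.
Union: B, P, Q.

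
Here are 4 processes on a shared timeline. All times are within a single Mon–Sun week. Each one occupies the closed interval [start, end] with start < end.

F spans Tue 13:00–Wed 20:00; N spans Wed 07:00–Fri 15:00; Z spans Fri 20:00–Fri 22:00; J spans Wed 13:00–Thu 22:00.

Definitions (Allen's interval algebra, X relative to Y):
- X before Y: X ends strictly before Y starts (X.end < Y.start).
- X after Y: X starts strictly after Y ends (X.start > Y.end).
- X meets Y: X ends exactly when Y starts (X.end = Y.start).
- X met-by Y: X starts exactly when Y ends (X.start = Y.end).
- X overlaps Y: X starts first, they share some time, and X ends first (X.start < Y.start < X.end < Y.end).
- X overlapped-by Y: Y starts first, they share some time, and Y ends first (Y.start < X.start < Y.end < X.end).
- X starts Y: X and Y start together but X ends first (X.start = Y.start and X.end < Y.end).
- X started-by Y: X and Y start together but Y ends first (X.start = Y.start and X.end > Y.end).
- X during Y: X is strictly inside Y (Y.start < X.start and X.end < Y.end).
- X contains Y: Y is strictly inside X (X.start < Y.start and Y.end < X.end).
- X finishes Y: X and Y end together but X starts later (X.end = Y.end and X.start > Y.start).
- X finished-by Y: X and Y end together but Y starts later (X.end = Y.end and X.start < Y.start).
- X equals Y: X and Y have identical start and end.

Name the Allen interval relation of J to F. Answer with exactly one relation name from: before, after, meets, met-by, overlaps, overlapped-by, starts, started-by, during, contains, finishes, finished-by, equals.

J = [Wed 13:00, Thu 22:00]; F = [Tue 13:00, Wed 20:00].
Compare endpoints: J.start > F.start, J.start < F.end, J.end > F.start, J.end > F.end.
That pattern is 'overlapped-by'.

overlapped-by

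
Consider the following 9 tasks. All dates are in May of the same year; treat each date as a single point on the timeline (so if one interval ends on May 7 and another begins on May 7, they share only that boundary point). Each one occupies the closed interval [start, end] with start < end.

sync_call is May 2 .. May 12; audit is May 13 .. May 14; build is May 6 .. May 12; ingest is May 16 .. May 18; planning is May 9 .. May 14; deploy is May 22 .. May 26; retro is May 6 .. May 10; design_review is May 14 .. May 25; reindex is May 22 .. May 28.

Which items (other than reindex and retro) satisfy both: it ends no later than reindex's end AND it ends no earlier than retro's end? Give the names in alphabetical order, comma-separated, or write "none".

audit, build, deploy, design_review, ingest, planning, sync_call

Conditions: its end is no later than reindex's end (X.end <= May 28) AND its end is no earlier than retro's end (X.end >= May 10).
audit: end May 14 <= May 28? ✓; end May 14 >= May 10? ✓ → yes.
build: end May 12 <= May 28? ✓; end May 12 >= May 10? ✓ → yes.
deploy: end May 26 <= May 28? ✓; end May 26 >= May 10? ✓ → yes.
design_review: end May 25 <= May 28? ✓; end May 25 >= May 10? ✓ → yes.
ingest: end May 18 <= May 28? ✓; end May 18 >= May 10? ✓ → yes.
planning: end May 14 <= May 28? ✓; end May 14 >= May 10? ✓ → yes.
sync_call: end May 12 <= May 28? ✓; end May 12 >= May 10? ✓ → yes.
Result: audit, build, deploy, design_review, ingest, planning, sync_call.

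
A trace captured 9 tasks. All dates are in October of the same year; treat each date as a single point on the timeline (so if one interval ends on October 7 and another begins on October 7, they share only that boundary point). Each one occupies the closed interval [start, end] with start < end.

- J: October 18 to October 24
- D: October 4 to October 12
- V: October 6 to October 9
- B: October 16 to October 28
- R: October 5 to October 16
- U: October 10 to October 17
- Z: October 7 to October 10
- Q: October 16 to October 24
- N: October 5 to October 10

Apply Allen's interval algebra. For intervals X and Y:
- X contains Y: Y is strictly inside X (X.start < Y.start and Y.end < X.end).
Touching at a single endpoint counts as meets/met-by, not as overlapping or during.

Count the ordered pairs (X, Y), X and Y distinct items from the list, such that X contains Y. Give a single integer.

7

Checking all 72 ordered pairs for relation 'contains'; matching pairs in alphabetical order:
(B, J): B contains J ✓
(D, N): D contains N ✓
(D, V): D contains V ✓
(D, Z): D contains Z ✓
(N, V): N contains V ✓
(R, V): R contains V ✓
(R, Z): R contains Z ✓
Count: 7.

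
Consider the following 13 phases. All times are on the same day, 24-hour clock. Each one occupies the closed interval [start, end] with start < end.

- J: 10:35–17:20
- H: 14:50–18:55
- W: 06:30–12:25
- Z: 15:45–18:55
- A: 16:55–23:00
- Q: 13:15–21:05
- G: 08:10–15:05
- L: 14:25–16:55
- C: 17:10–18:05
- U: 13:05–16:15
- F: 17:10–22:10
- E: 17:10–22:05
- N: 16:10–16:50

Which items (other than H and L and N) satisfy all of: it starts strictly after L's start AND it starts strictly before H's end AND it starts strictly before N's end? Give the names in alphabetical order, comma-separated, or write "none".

Conditions: its start is strictly after L's start (X.start > 14:25) AND its start is strictly before H's end (X.start < 18:55) AND its start is strictly before N's end (X.start < 16:50).
A: start 16:55 > 14:25? ✓; start 16:55 < 18:55? ✓; start 16:55 < 16:50? ✗ → no.
C: start 17:10 > 14:25? ✓; start 17:10 < 18:55? ✓; start 17:10 < 16:50? ✗ → no.
E: start 17:10 > 14:25? ✓; start 17:10 < 18:55? ✓; start 17:10 < 16:50? ✗ → no.
F: start 17:10 > 14:25? ✓; start 17:10 < 18:55? ✓; start 17:10 < 16:50? ✗ → no.
G: start 08:10 > 14:25? ✗; start 08:10 < 18:55? ✓; start 08:10 < 16:50? ✓ → no.
J: start 10:35 > 14:25? ✗; start 10:35 < 18:55? ✓; start 10:35 < 16:50? ✓ → no.
Q: start 13:15 > 14:25? ✗; start 13:15 < 18:55? ✓; start 13:15 < 16:50? ✓ → no.
U: start 13:05 > 14:25? ✗; start 13:05 < 18:55? ✓; start 13:05 < 16:50? ✓ → no.
W: start 06:30 > 14:25? ✗; start 06:30 < 18:55? ✓; start 06:30 < 16:50? ✓ → no.
Z: start 15:45 > 14:25? ✓; start 15:45 < 18:55? ✓; start 15:45 < 16:50? ✓ → yes.
Result: Z.

Z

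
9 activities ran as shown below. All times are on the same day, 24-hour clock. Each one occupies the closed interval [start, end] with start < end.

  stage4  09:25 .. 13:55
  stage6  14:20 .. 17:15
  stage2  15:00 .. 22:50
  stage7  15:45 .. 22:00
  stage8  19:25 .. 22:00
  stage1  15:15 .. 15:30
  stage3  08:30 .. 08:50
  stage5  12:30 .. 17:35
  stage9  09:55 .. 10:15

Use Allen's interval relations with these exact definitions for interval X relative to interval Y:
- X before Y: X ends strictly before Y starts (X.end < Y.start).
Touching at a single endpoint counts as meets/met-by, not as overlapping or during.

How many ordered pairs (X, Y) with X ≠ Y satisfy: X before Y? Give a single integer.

23

Checking all 72 ordered pairs for relation 'before'; matching pairs in alphabetical order:
(stage1, stage7): stage1 before stage7 ✓
(stage1, stage8): stage1 before stage8 ✓
(stage3, stage1): stage3 before stage1 ✓
(stage3, stage2): stage3 before stage2 ✓
(stage3, stage4): stage3 before stage4 ✓
(stage3, stage5): stage3 before stage5 ✓
(stage3, stage6): stage3 before stage6 ✓
(stage3, stage7): stage3 before stage7 ✓
(stage3, stage8): stage3 before stage8 ✓
(stage3, stage9): stage3 before stage9 ✓
(stage4, stage1): stage4 before stage1 ✓
(stage4, stage2): stage4 before stage2 ✓
(stage4, stage6): stage4 before stage6 ✓
(stage4, stage7): stage4 before stage7 ✓
(stage4, stage8): stage4 before stage8 ✓
(stage5, stage8): stage5 before stage8 ✓
(stage6, stage8): stage6 before stage8 ✓
(stage9, stage1): stage9 before stage1 ✓
(stage9, stage2): stage9 before stage2 ✓
(stage9, stage5): stage9 before stage5 ✓
(stage9, stage6): stage9 before stage6 ✓
(stage9, stage7): stage9 before stage7 ✓
(stage9, stage8): stage9 before stage8 ✓
Count: 23.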